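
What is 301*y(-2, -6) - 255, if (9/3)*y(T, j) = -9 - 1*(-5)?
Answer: -1969/3 ≈ -656.33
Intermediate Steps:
y(T, j) = -4/3 (y(T, j) = (-9 - 1*(-5))/3 = (-9 + 5)/3 = (⅓)*(-4) = -4/3)
301*y(-2, -6) - 255 = 301*(-4/3) - 255 = -1204/3 - 255 = -1969/3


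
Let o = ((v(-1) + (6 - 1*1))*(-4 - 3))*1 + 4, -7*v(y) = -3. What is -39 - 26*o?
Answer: 845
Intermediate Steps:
v(y) = 3/7 (v(y) = -1/7*(-3) = 3/7)
o = -34 (o = ((3/7 + (6 - 1*1))*(-4 - 3))*1 + 4 = ((3/7 + (6 - 1))*(-7))*1 + 4 = ((3/7 + 5)*(-7))*1 + 4 = ((38/7)*(-7))*1 + 4 = -38*1 + 4 = -38 + 4 = -34)
-39 - 26*o = -39 - 26*(-34) = -39 + 884 = 845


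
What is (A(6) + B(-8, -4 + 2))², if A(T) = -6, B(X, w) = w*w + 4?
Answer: 4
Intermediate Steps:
B(X, w) = 4 + w² (B(X, w) = w² + 4 = 4 + w²)
(A(6) + B(-8, -4 + 2))² = (-6 + (4 + (-4 + 2)²))² = (-6 + (4 + (-2)²))² = (-6 + (4 + 4))² = (-6 + 8)² = 2² = 4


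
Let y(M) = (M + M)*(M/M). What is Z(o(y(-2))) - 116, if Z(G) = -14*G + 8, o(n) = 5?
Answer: -178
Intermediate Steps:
y(M) = 2*M (y(M) = (2*M)*1 = 2*M)
Z(G) = 8 - 14*G
Z(o(y(-2))) - 116 = (8 - 14*5) - 116 = (8 - 70) - 116 = -62 - 116 = -178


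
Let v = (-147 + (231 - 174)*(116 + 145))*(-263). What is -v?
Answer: 3873990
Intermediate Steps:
v = -3873990 (v = (-147 + 57*261)*(-263) = (-147 + 14877)*(-263) = 14730*(-263) = -3873990)
-v = -1*(-3873990) = 3873990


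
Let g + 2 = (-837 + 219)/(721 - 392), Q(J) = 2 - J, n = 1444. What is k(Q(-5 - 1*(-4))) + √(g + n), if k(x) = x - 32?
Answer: -29 + 10*√1558802/329 ≈ 8.9489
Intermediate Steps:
k(x) = -32 + x
g = -1276/329 (g = -2 + (-837 + 219)/(721 - 392) = -2 - 618/329 = -1276/329 ≈ -3.8784)
k(Q(-5 - 1*(-4))) + √(g + n) = (-32 + (2 - (-5 - 1*(-4)))) + √(-1276/329 + 1444) = (-32 + (2 - (-5 + 4))) + √(473800/329) = (-32 + (2 - 1*(-1))) + 10*√1558802/329 = (-32 + (2 + 1)) + 10*√1558802/329 = (-32 + 3) + 10*√1558802/329 = -29 + 10*√1558802/329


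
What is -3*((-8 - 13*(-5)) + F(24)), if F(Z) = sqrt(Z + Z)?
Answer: -171 - 12*sqrt(3) ≈ -191.78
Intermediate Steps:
F(Z) = sqrt(2)*sqrt(Z) (F(Z) = sqrt(2*Z) = sqrt(2)*sqrt(Z))
-3*((-8 - 13*(-5)) + F(24)) = -3*((-8 - 13*(-5)) + sqrt(2)*sqrt(24)) = -3*((-8 + 65) + sqrt(2)*(2*sqrt(6))) = -3*(57 + 4*sqrt(3)) = -171 - 12*sqrt(3)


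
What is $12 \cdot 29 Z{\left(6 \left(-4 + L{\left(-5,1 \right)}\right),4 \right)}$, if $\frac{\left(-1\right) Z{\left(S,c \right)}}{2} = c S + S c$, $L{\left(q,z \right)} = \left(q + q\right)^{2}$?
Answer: $-3207168$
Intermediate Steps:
$L{\left(q,z \right)} = 4 q^{2}$ ($L{\left(q,z \right)} = \left(2 q\right)^{2} = 4 q^{2}$)
$Z{\left(S,c \right)} = - 4 S c$ ($Z{\left(S,c \right)} = - 2 \left(c S + S c\right) = - 2 \left(S c + S c\right) = - 2 \cdot 2 S c = - 4 S c$)
$12 \cdot 29 Z{\left(6 \left(-4 + L{\left(-5,1 \right)}\right),4 \right)} = 12 \cdot 29 \left(\left(-4\right) 6 \left(-4 + 4 \left(-5\right)^{2}\right) 4\right) = 348 \left(\left(-4\right) 6 \left(-4 + 4 \cdot 25\right) 4\right) = 348 \left(\left(-4\right) 6 \left(-4 + 100\right) 4\right) = 348 \left(\left(-4\right) 6 \cdot 96 \cdot 4\right) = 348 \left(\left(-4\right) 576 \cdot 4\right) = 348 \left(-9216\right) = -3207168$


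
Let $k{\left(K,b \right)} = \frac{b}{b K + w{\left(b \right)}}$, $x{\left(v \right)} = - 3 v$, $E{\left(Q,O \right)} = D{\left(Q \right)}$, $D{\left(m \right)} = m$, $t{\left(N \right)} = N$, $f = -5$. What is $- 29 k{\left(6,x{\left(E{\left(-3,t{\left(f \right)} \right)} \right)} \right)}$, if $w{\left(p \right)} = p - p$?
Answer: $- \frac{29}{6} \approx -4.8333$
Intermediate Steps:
$w{\left(p \right)} = 0$
$E{\left(Q,O \right)} = Q$
$k{\left(K,b \right)} = \frac{1}{K}$ ($k{\left(K,b \right)} = \frac{b}{b K + 0} = \frac{b}{K b + 0} = \frac{b}{K b} = b \frac{1}{K b} = \frac{1}{K}$)
$- 29 k{\left(6,x{\left(E{\left(-3,t{\left(f \right)} \right)} \right)} \right)} = - \frac{29}{6}$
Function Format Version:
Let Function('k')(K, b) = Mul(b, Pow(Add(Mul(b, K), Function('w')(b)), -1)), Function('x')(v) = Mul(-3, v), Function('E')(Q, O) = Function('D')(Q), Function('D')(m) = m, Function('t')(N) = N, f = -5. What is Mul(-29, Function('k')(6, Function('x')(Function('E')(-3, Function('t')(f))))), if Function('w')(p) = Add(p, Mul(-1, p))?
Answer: Rational(-29, 6) ≈ -4.8333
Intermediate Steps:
Function('w')(p) = 0
Function('E')(Q, O) = Q
Function('k')(K, b) = Pow(K, -1) (Function('k')(K, b) = Mul(b, Pow(Add(Mul(b, K), 0), -1)) = Mul(b, Pow(Add(Mul(K, b), 0), -1)) = Mul(b, Pow(Mul(K, b), -1)) = Mul(b, Mul(Pow(K, -1), Pow(b, -1))) = Pow(K, -1))
Mul(-29, Function('k')(6, Function('x')(Function('E')(-3, Function('t')(f))))) = Mul(-29, Pow(6, -1)) = Mul(-29, Rational(1, 6)) = Rational(-29, 6)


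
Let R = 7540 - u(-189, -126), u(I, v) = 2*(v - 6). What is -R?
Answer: -7804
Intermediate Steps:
u(I, v) = -12 + 2*v (u(I, v) = 2*(-6 + v) = -12 + 2*v)
R = 7804 (R = 7540 - (-12 + 2*(-126)) = 7540 - (-12 - 252) = 7540 - 1*(-264) = 7540 + 264 = 7804)
-R = -1*7804 = -7804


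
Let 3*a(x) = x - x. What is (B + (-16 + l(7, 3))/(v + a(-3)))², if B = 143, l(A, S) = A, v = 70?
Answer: 100020001/4900 ≈ 20412.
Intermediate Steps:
a(x) = 0 (a(x) = (x - x)/3 = (⅓)*0 = 0)
(B + (-16 + l(7, 3))/(v + a(-3)))² = (143 + (-16 + 7)/(70 + 0))² = (143 - 9/70)² = (10001/70)² = 100020001/4900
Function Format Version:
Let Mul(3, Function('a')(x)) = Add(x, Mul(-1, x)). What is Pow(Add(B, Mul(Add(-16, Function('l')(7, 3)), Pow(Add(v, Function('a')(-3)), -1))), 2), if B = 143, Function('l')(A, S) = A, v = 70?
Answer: Rational(100020001, 4900) ≈ 20412.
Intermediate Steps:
Function('a')(x) = 0 (Function('a')(x) = Mul(Rational(1, 3), Add(x, Mul(-1, x))) = Mul(Rational(1, 3), 0) = 0)
Pow(Add(B, Mul(Add(-16, Function('l')(7, 3)), Pow(Add(v, Function('a')(-3)), -1))), 2) = Pow(Add(143, Mul(Add(-16, 7), Pow(Add(70, 0), -1))), 2) = Pow(Add(143, Mul(-9, Pow(70, -1))), 2) = Pow(Add(143, Mul(-9, Rational(1, 70))), 2) = Pow(Add(143, Rational(-9, 70)), 2) = Pow(Rational(10001, 70), 2) = Rational(100020001, 4900)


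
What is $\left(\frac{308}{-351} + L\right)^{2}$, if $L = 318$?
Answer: $\frac{12389916100}{123201} \approx 1.0057 \cdot 10^{5}$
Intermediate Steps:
$\left(\frac{308}{-351} + L\right)^{2} = \left(\frac{308}{-351} + 318\right)^{2} = \left(308 \left(- \frac{1}{351}\right) + 318\right)^{2} = \left(- \frac{308}{351} + 318\right)^{2} = \left(\frac{111310}{351}\right)^{2} = \frac{12389916100}{123201}$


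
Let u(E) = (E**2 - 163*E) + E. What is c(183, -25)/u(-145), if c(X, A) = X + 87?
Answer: 54/8903 ≈ 0.0060654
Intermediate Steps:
c(X, A) = 87 + X
u(E) = E**2 - 162*E
c(183, -25)/u(-145) = (87 + 183)/((-145*(-162 - 145))) = 270/((-145*(-307))) = 270/44515 = 270*(1/44515) = 54/8903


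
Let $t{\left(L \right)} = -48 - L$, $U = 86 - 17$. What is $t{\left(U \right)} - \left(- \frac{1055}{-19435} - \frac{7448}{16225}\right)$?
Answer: $- \frac{7353262374}{63066575} \approx -116.6$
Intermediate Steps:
$U = 69$ ($U = 86 - 17 = 69$)
$t{\left(U \right)} - \left(- \frac{1055}{-19435} - \frac{7448}{16225}\right) = \left(-48 - 69\right) - \left(- \frac{1055}{-19435} - \frac{7448}{16225}\right) = \left(-48 - 69\right) - \left(\left(-1055\right) \left(- \frac{1}{19435}\right) - \frac{7448}{16225}\right) = -117 - \left(\frac{211}{3887} - \frac{7448}{16225}\right) = -117 - - \frac{25526901}{63066575} = -117 + \frac{25526901}{63066575} = - \frac{7353262374}{63066575}$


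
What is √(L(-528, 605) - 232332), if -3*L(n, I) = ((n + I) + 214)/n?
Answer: I*√4048149567/132 ≈ 482.01*I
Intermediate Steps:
L(n, I) = -(214 + I + n)/(3*n) (L(n, I) = -((n + I) + 214)/(3*n) = -((I + n) + 214)/(3*n) = -(214 + I + n)/(3*n))
√(L(-528, 605) - 232332) = √((⅓)*(-214 - 1*605 - 1*(-528))/(-528) - 232332) = √((⅓)*(-1/528)*(-214 - 605 + 528) - 232332) = √((⅓)*(-1/528)*(-291) - 232332) = √(97/528 - 232332) = √(-122671199/528) = I*√4048149567/132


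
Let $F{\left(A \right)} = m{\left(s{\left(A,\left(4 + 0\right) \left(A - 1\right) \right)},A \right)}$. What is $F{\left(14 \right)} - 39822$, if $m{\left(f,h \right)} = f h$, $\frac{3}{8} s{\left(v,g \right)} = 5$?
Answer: $- \frac{118906}{3} \approx -39635.0$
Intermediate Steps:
$s{\left(v,g \right)} = \frac{40}{3}$ ($s{\left(v,g \right)} = \frac{8}{3} \cdot 5 = \frac{40}{3}$)
$F{\left(A \right)} = \frac{40 A}{3}$
$F{\left(14 \right)} - 39822 = \frac{40}{3} \cdot 14 - 39822 = \frac{560}{3} - 39822 = - \frac{118906}{3}$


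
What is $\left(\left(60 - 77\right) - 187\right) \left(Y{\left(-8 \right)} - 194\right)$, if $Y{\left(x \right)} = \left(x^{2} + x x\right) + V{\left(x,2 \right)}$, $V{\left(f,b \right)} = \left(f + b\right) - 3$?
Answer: $15300$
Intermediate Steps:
$V{\left(f,b \right)} = -3 + b + f$ ($V{\left(f,b \right)} = \left(b + f\right) - 3 = -3 + b + f$)
$Y{\left(x \right)} = -1 + x + 2 x^{2}$ ($Y{\left(x \right)} = \left(x^{2} + x x\right) + \left(-3 + 2 + x\right) = \left(x^{2} + x^{2}\right) + \left(-1 + x\right) = 2 x^{2} + \left(-1 + x\right) = -1 + x + 2 x^{2}$)
$\left(\left(60 - 77\right) - 187\right) \left(Y{\left(-8 \right)} - 194\right) = \left(\left(60 - 77\right) - 187\right) \left(\left(-1 - 8 + 2 \left(-8\right)^{2}\right) - 194\right) = \left(\left(60 - 77\right) - 187\right) \left(\left(-1 - 8 + 2 \cdot 64\right) - 194\right) = \left(-17 - 187\right) \left(\left(-1 - 8 + 128\right) - 194\right) = - 204 \left(119 - 194\right) = \left(-204\right) \left(-75\right) = 15300$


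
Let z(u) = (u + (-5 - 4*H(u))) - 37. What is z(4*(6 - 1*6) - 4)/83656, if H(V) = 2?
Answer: -27/41828 ≈ -0.00064550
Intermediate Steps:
z(u) = -50 + u (z(u) = (u + (-5 - 4*2)) - 37 = (u + (-5 - 8)) - 37 = (u - 13) - 37 = (-13 + u) - 37 = -50 + u)
z(4*(6 - 1*6) - 4)/83656 = (-50 + (4*(6 - 1*6) - 4))/83656 = (-50 + (4*(6 - 6) - 4))*(1/83656) = (-50 + (4*0 - 4))*(1/83656) = (-50 + (0 - 4))*(1/83656) = (-50 - 4)*(1/83656) = -54*1/83656 = -27/41828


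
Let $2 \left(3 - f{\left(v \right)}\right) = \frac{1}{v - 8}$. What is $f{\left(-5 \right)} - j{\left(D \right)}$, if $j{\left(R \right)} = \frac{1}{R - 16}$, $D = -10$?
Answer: $\frac{40}{13} \approx 3.0769$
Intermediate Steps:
$j{\left(R \right)} = \frac{1}{-16 + R}$
$f{\left(v \right)} = 3 - \frac{1}{2 \left(-8 + v\right)}$ ($f{\left(v \right)} = 3 - \frac{1}{2 \left(v - 8\right)} = 3 - \frac{1}{2 \left(-8 + v\right)}$)
$f{\left(-5 \right)} - j{\left(D \right)} = \frac{-49 + 6 \left(-5\right)}{2 \left(-8 - 5\right)} - \frac{1}{-16 - 10} = \frac{-49 - 30}{2 \left(-13\right)} - \frac{1}{-26} = \frac{1}{2} \left(- \frac{1}{13}\right) \left(-79\right) - - \frac{1}{26} = \frac{79}{26} + \frac{1}{26} = \frac{40}{13}$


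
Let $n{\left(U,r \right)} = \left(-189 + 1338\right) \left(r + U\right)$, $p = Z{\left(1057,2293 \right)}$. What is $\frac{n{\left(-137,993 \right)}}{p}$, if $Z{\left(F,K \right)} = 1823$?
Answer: $\frac{983544}{1823} \approx 539.52$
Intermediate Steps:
$p = 1823$
$n{\left(U,r \right)} = 1149 U + 1149 r$ ($n{\left(U,r \right)} = 1149 \left(U + r\right) = 1149 U + 1149 r$)
$\frac{n{\left(-137,993 \right)}}{p} = \frac{1149 \left(-137\right) + 1149 \cdot 993}{1823} = \left(-157413 + 1140957\right) \frac{1}{1823} = 983544 \cdot \frac{1}{1823} = \frac{983544}{1823}$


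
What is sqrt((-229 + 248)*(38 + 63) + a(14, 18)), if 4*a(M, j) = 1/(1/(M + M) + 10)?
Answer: sqrt(151528126)/281 ≈ 43.807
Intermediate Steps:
a(M, j) = 1/(4*(10 + 1/(2*M))) (a(M, j) = 1/(4*(1/(M + M) + 10)) = 1/(4*(1/(2*M) + 10)) = 1/(4*(10 + 1/(2*M))))
sqrt((-229 + 248)*(38 + 63) + a(14, 18)) = sqrt((-229 + 248)*(38 + 63) + (1/2)*14/(1 + 20*14)) = sqrt(19*101 + (1/2)*14/(1 + 280)) = sqrt(1919 + (1/2)*14/281) = sqrt(1919 + (1/2)*14*(1/281)) = sqrt(1919 + 7/281) = sqrt(539246/281) = sqrt(151528126)/281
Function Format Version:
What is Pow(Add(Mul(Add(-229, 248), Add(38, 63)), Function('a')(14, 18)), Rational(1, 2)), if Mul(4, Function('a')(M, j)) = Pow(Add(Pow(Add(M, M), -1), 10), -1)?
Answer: Mul(Rational(1, 281), Pow(151528126, Rational(1, 2))) ≈ 43.807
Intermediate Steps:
Function('a')(M, j) = Mul(Rational(1, 4), Pow(Add(10, Mul(Rational(1, 2), Pow(M, -1))), -1)) (Function('a')(M, j) = Mul(Rational(1, 4), Pow(Add(Pow(Add(M, M), -1), 10), -1)) = Mul(Rational(1, 4), Pow(Add(Pow(Mul(2, M), -1), 10), -1)) = Mul(Rational(1, 4), Pow(Add(Mul(Rational(1, 2), Pow(M, -1)), 10), -1)) = Mul(Rational(1, 4), Pow(Add(10, Mul(Rational(1, 2), Pow(M, -1))), -1)))
Pow(Add(Mul(Add(-229, 248), Add(38, 63)), Function('a')(14, 18)), Rational(1, 2)) = Pow(Add(Mul(Add(-229, 248), Add(38, 63)), Mul(Rational(1, 2), 14, Pow(Add(1, Mul(20, 14)), -1))), Rational(1, 2)) = Pow(Add(Mul(19, 101), Mul(Rational(1, 2), 14, Pow(Add(1, 280), -1))), Rational(1, 2)) = Pow(Add(1919, Mul(Rational(1, 2), 14, Pow(281, -1))), Rational(1, 2)) = Pow(Add(1919, Mul(Rational(1, 2), 14, Rational(1, 281))), Rational(1, 2)) = Pow(Add(1919, Rational(7, 281)), Rational(1, 2)) = Pow(Rational(539246, 281), Rational(1, 2)) = Mul(Rational(1, 281), Pow(151528126, Rational(1, 2)))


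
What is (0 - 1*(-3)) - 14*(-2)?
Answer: 31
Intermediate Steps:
(0 - 1*(-3)) - 14*(-2) = (0 + 3) + 28 = 3 + 28 = 31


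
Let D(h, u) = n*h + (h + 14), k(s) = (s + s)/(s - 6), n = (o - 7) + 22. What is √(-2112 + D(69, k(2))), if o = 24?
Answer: √662 ≈ 25.729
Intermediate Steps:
n = 39 (n = (24 - 7) + 22 = 17 + 22 = 39)
k(s) = 2*s/(-6 + s) (k(s) = (2*s)/(-6 + s) = 2*s/(-6 + s))
D(h, u) = 14 + 40*h (D(h, u) = 39*h + (h + 14) = 39*h + (14 + h) = 14 + 40*h)
√(-2112 + D(69, k(2))) = √(-2112 + (14 + 40*69)) = √(-2112 + (14 + 2760)) = √(-2112 + 2774) = √662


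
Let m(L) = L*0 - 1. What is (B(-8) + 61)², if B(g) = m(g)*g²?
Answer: 9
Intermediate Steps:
m(L) = -1 (m(L) = 0 - 1 = -1)
B(g) = -g²
(B(-8) + 61)² = (-1*(-8)² + 61)² = (-1*64 + 61)² = (-64 + 61)² = (-3)² = 9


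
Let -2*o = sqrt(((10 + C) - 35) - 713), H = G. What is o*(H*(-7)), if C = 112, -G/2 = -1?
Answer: 7*I*sqrt(626) ≈ 175.14*I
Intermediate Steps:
G = 2 (G = -2*(-1) = 2)
H = 2
o = -I*sqrt(626)/2 (o = -sqrt(((10 + 112) - 35) - 713)/2 = -sqrt((122 - 35) - 713)/2 = -sqrt(87 - 713)/2 = -I*sqrt(626)/2 ≈ -12.51*I)
o*(H*(-7)) = (-I*sqrt(626)/2)*(2*(-7)) = -I*sqrt(626)/2*(-14) = 7*I*sqrt(626)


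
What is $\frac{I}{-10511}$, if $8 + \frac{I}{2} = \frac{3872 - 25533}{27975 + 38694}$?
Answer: $\frac{48262}{30467733} \approx 0.001584$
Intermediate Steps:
$I = - \frac{1110026}{66669}$ ($I = -16 + 2 \frac{3872 - 25533}{27975 + 38694} = -16 + 2 \left(- \frac{21661}{66669}\right) = -16 - \frac{43322}{66669} = - \frac{1110026}{66669} \approx -16.65$)
$\frac{I}{-10511} = - \frac{1110026}{66669 \left(-10511\right)} = \left(- \frac{1110026}{66669}\right) \left(- \frac{1}{10511}\right) = \frac{48262}{30467733}$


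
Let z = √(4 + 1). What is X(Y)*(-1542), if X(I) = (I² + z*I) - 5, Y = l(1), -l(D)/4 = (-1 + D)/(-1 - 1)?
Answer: 7710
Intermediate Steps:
l(D) = -2 + 2*D (l(D) = -4*(-1 + D)/(-1 - 1) = -4*(-1 + D)/(-2) = -4*(-1 + D)*(-1)/2 = -4*(½ - D/2) = -2 + 2*D)
Y = 0 (Y = -2 + 2*1 = -2 + 2 = 0)
z = √5 ≈ 2.2361
X(I) = -5 + I² + I*√5 (X(I) = (I² + √5*I) - 5 = (I² + I*√5) - 5 = -5 + I² + I*√5)
X(Y)*(-1542) = (-5 + 0² + 0*√5)*(-1542) = (-5 + 0 + 0)*(-1542) = -5*(-1542) = 7710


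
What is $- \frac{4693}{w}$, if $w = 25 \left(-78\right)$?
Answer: $\frac{361}{150} \approx 2.4067$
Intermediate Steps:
$w = -1950$
$- \frac{4693}{w} = - \frac{4693}{-1950} = \left(-4693\right) \left(- \frac{1}{1950}\right) = \frac{361}{150}$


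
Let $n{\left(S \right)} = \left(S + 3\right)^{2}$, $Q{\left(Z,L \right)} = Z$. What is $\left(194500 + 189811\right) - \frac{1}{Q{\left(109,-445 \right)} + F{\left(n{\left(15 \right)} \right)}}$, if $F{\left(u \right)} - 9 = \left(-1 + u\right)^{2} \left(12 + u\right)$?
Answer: $\frac{13471892207881}{35054662} \approx 3.8431 \cdot 10^{5}$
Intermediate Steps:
$n{\left(S \right)} = \left(3 + S\right)^{2}$
$F{\left(u \right)} = 9 + \left(-1 + u\right)^{2} \left(12 + u\right)$
$\left(194500 + 189811\right) - \frac{1}{Q{\left(109,-445 \right)} + F{\left(n{\left(15 \right)} \right)}} = \left(194500 + 189811\right) - \frac{1}{109 + \left(21 + \left(\left(3 + 15\right)^{2}\right)^{3} - 23 \left(3 + 15\right)^{2} + 10 \left(\left(3 + 15\right)^{2}\right)^{2}\right)} = 384311 - \frac{1}{109 + \left(21 + \left(18^{2}\right)^{3} - 23 \cdot 18^{2} + 10 \left(18^{2}\right)^{2}\right)} = 384311 - \frac{1}{109 + \left(21 + 324^{3} - 7452 + 10 \cdot 324^{2}\right)} = 384311 - \frac{1}{109 + \left(21 + 34012224 - 7452 + 10 \cdot 104976\right)} = 384311 - \frac{1}{109 + \left(21 + 34012224 - 7452 + 1049760\right)} = 384311 - \frac{1}{109 + 35054553} = 384311 - \frac{1}{35054662} = \frac{13471892207881}{35054662}$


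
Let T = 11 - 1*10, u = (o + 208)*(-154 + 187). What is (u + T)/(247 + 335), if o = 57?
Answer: 4373/291 ≈ 15.027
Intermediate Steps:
u = 8745 (u = (57 + 208)*(-154 + 187) = 265*33 = 8745)
T = 1 (T = 11 - 10 = 1)
(u + T)/(247 + 335) = (8745 + 1)/(247 + 335) = 8746/582 = (1/582)*8746 = 4373/291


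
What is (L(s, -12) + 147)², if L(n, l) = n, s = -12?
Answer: 18225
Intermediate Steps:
(L(s, -12) + 147)² = (-12 + 147)² = 135² = 18225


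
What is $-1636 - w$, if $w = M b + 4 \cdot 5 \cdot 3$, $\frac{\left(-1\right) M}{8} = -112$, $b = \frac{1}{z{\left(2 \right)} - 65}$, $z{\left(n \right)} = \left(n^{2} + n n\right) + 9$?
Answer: $- \frac{5032}{3} \approx -1677.3$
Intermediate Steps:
$z{\left(n \right)} = 9 + 2 n^{2}$ ($z{\left(n \right)} = \left(n^{2} + n^{2}\right) + 9 = 2 n^{2} + 9 = 9 + 2 n^{2}$)
$b = - \frac{1}{48}$ ($b = \frac{1}{\left(9 + 2 \cdot 2^{2}\right) - 65} = \frac{1}{\left(9 + 2 \cdot 4\right) - 65} = \frac{1}{\left(9 + 8\right) - 65} = \frac{1}{17 - 65} = \frac{1}{-48} = - \frac{1}{48} \approx -0.020833$)
$M = 896$ ($M = \left(-8\right) \left(-112\right) = 896$)
$w = \frac{124}{3}$ ($w = 896 \left(- \frac{1}{48}\right) + 4 \cdot 5 \cdot 3 = - \frac{56}{3} + 20 \cdot 3 = - \frac{56}{3} + 60 = \frac{124}{3} \approx 41.333$)
$-1636 - w = -1636 - \frac{124}{3} = - \frac{5032}{3}$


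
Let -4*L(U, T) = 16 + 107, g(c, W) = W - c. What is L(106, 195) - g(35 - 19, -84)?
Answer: 277/4 ≈ 69.250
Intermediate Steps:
L(U, T) = -123/4 (L(U, T) = -(16 + 107)/4 = -1/4*123 = -123/4)
L(106, 195) - g(35 - 19, -84) = -123/4 - (-84 - (35 - 19)) = -123/4 - (-84 - 1*16) = -123/4 - (-84 - 16) = -123/4 - 1*(-100) = -123/4 + 100 = 277/4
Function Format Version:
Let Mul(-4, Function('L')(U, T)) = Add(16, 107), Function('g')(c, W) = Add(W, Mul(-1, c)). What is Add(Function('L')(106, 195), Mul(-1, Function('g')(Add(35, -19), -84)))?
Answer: Rational(277, 4) ≈ 69.250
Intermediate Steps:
Function('L')(U, T) = Rational(-123, 4) (Function('L')(U, T) = Mul(Rational(-1, 4), Add(16, 107)) = Mul(Rational(-1, 4), 123) = Rational(-123, 4))
Add(Function('L')(106, 195), Mul(-1, Function('g')(Add(35, -19), -84))) = Add(Rational(-123, 4), Mul(-1, Add(-84, Mul(-1, Add(35, -19))))) = Add(Rational(-123, 4), Mul(-1, Add(-84, Mul(-1, 16)))) = Add(Rational(-123, 4), Mul(-1, Add(-84, -16))) = Add(Rational(-123, 4), Mul(-1, -100)) = Add(Rational(-123, 4), 100) = Rational(277, 4)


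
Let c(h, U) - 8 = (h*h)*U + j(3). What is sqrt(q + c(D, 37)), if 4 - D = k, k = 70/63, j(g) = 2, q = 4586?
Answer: 2*sqrt(99322)/9 ≈ 70.034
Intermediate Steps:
k = 10/9 (k = 70*(1/63) = 10/9 ≈ 1.1111)
D = 26/9 (D = 4 - 1*10/9 = 4 - 10/9 = 26/9 ≈ 2.8889)
c(h, U) = 10 + U*h**2 (c(h, U) = 8 + ((h*h)*U + 2) = 8 + (h**2*U + 2) = 8 + (U*h**2 + 2) = 8 + (2 + U*h**2) = 10 + U*h**2)
sqrt(q + c(D, 37)) = sqrt(4586 + (10 + 37*(26/9)**2)) = sqrt(4586 + (10 + 37*(676/81))) = sqrt(4586 + (10 + 25012/81)) = sqrt(4586 + 25822/81) = sqrt(397288/81) = 2*sqrt(99322)/9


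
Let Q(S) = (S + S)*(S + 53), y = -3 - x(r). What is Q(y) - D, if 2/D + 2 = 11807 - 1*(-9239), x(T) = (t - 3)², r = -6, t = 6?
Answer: -10353649/10522 ≈ -984.00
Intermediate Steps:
x(T) = 9 (x(T) = (6 - 3)² = 3² = 9)
y = -12 (y = -3 - 1*9 = -3 - 9 = -12)
Q(S) = 2*S*(53 + S) (Q(S) = (2*S)*(53 + S) = 2*S*(53 + S))
D = 1/10522 (D = 2/(-2 + (11807 - 1*(-9239))) = 2/(-2 + (11807 + 9239)) = 2/(-2 + 21046) = 2/21044 = 2*(1/21044) = 1/10522 ≈ 9.5039e-5)
Q(y) - D = 2*(-12)*(53 - 12) - 1*1/10522 = 2*(-12)*41 - 1/10522 = -984 - 1/10522 = -10353649/10522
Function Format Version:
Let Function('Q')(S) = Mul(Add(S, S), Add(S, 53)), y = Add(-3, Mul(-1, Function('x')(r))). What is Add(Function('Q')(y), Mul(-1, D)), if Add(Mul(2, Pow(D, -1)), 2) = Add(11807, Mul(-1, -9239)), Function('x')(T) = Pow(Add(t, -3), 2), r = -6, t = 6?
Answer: Rational(-10353649, 10522) ≈ -984.00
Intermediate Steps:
Function('x')(T) = 9 (Function('x')(T) = Pow(Add(6, -3), 2) = Pow(3, 2) = 9)
y = -12 (y = Add(-3, Mul(-1, 9)) = Add(-3, -9) = -12)
Function('Q')(S) = Mul(2, S, Add(53, S)) (Function('Q')(S) = Mul(Mul(2, S), Add(53, S)) = Mul(2, S, Add(53, S)))
D = Rational(1, 10522) (D = Mul(2, Pow(Add(-2, Add(11807, Mul(-1, -9239))), -1)) = Mul(2, Pow(Add(-2, Add(11807, 9239)), -1)) = Mul(2, Pow(Add(-2, 21046), -1)) = Mul(2, Pow(21044, -1)) = Mul(2, Rational(1, 21044)) = Rational(1, 10522) ≈ 9.5039e-5)
Add(Function('Q')(y), Mul(-1, D)) = Add(Mul(2, -12, Add(53, -12)), Mul(-1, Rational(1, 10522))) = Add(Mul(2, -12, 41), Rational(-1, 10522)) = Add(-984, Rational(-1, 10522)) = Rational(-10353649, 10522)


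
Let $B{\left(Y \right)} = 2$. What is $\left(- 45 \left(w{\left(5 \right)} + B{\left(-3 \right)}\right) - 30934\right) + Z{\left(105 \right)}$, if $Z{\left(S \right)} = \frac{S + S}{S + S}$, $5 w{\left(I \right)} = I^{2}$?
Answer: $-31248$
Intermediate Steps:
$w{\left(I \right)} = \frac{I^{2}}{5}$
$Z{\left(S \right)} = 1$ ($Z{\left(S \right)} = \frac{2 S}{2 S} = 2 S \frac{1}{2 S} = 1$)
$\left(- 45 \left(w{\left(5 \right)} + B{\left(-3 \right)}\right) - 30934\right) + Z{\left(105 \right)} = \left(- 45 \left(\frac{5^{2}}{5} + 2\right) - 30934\right) + 1 = \left(- 45 \left(\frac{1}{5} \cdot 25 + 2\right) - 30934\right) + 1 = \left(- 45 \left(5 + 2\right) - 30934\right) + 1 = \left(\left(-45\right) 7 - 30934\right) + 1 = \left(-315 - 30934\right) + 1 = -31249 + 1 = -31248$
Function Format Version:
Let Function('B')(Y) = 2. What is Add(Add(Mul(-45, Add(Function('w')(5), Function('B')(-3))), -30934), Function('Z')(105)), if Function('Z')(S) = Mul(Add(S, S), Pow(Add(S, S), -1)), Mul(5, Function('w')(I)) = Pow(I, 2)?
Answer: -31248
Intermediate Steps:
Function('w')(I) = Mul(Rational(1, 5), Pow(I, 2))
Function('Z')(S) = 1 (Function('Z')(S) = Mul(Mul(2, S), Pow(Mul(2, S), -1)) = Mul(Mul(2, S), Mul(Rational(1, 2), Pow(S, -1))) = 1)
Add(Add(Mul(-45, Add(Function('w')(5), Function('B')(-3))), -30934), Function('Z')(105)) = Add(Add(Mul(-45, Add(Mul(Rational(1, 5), Pow(5, 2)), 2)), -30934), 1) = Add(Add(Mul(-45, Add(Mul(Rational(1, 5), 25), 2)), -30934), 1) = Add(Add(Mul(-45, Add(5, 2)), -30934), 1) = Add(Add(Mul(-45, 7), -30934), 1) = Add(Add(-315, -30934), 1) = Add(-31249, 1) = -31248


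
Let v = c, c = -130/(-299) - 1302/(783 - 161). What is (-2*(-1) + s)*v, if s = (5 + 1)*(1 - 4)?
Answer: 189808/7153 ≈ 26.535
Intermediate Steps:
s = -18 (s = 6*(-3) = -18)
c = -11863/7153 (c = -130*(-1/299) - 1302/622 = 10/23 - 1302*1/622 = 10/23 - 651/311 = -11863/7153 ≈ -1.6585)
v = -11863/7153 ≈ -1.6585
(-2*(-1) + s)*v = (-2*(-1) - 18)*(-11863/7153) = (2 - 18)*(-11863/7153) = -16*(-11863/7153) = 189808/7153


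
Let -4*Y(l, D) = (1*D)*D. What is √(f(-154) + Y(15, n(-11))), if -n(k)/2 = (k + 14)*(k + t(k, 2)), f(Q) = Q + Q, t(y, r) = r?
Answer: I*√1037 ≈ 32.203*I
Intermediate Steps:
f(Q) = 2*Q
n(k) = -2*(2 + k)*(14 + k) (n(k) = -2*(k + 14)*(k + 2) = -2*(14 + k)*(2 + k) = -2*(2 + k)*(14 + k))
Y(l, D) = -D²/4 (Y(l, D) = -1*D*D/4 = -D*D/4 = -D²/4)
√(f(-154) + Y(15, n(-11))) = √(2*(-154) - (-56 - 32*(-11) - 2*(-11)²)²/4) = √(-308 - (-56 + 352 - 2*121)²/4) = √(-308 - (-56 + 352 - 242)²/4) = √(-308 - ¼*54²) = √(-308 - ¼*2916) = √(-308 - 729) = √(-1037) = I*√1037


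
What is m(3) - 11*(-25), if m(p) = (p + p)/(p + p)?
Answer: 276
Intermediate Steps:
m(p) = 1 (m(p) = (2*p)/((2*p)) = (2*p)*(1/(2*p)) = 1)
m(3) - 11*(-25) = 1 - 11*(-25) = 1 + 275 = 276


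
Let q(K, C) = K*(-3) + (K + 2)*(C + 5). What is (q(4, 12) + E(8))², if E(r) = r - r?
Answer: 8100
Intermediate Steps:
q(K, C) = -3*K + (2 + K)*(5 + C)
E(r) = 0
(q(4, 12) + E(8))² = ((10 + 2*12 + 2*4 + 12*4) + 0)² = ((10 + 24 + 8 + 48) + 0)² = (90 + 0)² = 90² = 8100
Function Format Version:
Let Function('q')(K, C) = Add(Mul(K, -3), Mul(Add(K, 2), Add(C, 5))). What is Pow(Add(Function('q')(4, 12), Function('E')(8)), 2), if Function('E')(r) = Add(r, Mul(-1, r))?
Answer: 8100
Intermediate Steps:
Function('q')(K, C) = Add(Mul(-3, K), Mul(Add(2, K), Add(5, C)))
Function('E')(r) = 0
Pow(Add(Function('q')(4, 12), Function('E')(8)), 2) = Pow(Add(Add(10, Mul(2, 12), Mul(2, 4), Mul(12, 4)), 0), 2) = Pow(Add(Add(10, 24, 8, 48), 0), 2) = Pow(Add(90, 0), 2) = Pow(90, 2) = 8100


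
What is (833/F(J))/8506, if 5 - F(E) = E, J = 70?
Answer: -833/552890 ≈ -0.0015066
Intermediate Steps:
F(E) = 5 - E
(833/F(J))/8506 = (833/(5 - 1*70))/8506 = (833/(5 - 70))*(1/8506) = (833/(-65))*(1/8506) = (833*(-1/65))*(1/8506) = -833/65*1/8506 = -833/552890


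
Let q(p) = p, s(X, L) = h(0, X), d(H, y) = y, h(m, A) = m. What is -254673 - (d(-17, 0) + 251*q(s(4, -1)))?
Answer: -254673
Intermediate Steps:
s(X, L) = 0
-254673 - (d(-17, 0) + 251*q(s(4, -1))) = -254673 - (0 + 251*0) = -254673 - (0 + 0) = -254673 - 1*0 = -254673 + 0 = -254673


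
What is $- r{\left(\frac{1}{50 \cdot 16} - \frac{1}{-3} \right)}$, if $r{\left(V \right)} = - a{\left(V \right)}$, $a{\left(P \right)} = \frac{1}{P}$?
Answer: $\frac{2400}{803} \approx 2.9888$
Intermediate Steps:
$r{\left(V \right)} = - \frac{1}{V}$
$- r{\left(\frac{1}{50 \cdot 16} - \frac{1}{-3} \right)} = - \frac{-1}{\frac{1}{50 \cdot 16} - \frac{1}{-3}} = - \frac{-1}{\frac{1}{50} \cdot \frac{1}{16} - - \frac{1}{3}} = - \frac{-1}{\frac{1}{800} + \frac{1}{3}} = - \frac{-1}{\frac{803}{2400}} = - \frac{\left(-1\right) 2400}{803} = \left(-1\right) \left(- \frac{2400}{803}\right) = \frac{2400}{803}$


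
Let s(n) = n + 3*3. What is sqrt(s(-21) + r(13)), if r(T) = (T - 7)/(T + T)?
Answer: 3*I*sqrt(221)/13 ≈ 3.4306*I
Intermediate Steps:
r(T) = (-7 + T)/(2*T) (r(T) = (-7 + T)/((2*T)) = (-7 + T)*(1/(2*T)) = (-7 + T)/(2*T))
s(n) = 9 + n (s(n) = n + 9 = 9 + n)
sqrt(s(-21) + r(13)) = sqrt((9 - 21) + (1/2)*(-7 + 13)/13) = sqrt(-12 + (1/2)*(1/13)*6) = sqrt(-12 + 3/13) = sqrt(-153/13) = 3*I*sqrt(221)/13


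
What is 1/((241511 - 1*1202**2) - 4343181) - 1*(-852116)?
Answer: 4726239238983/5546474 ≈ 8.5212e+5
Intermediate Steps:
1/((241511 - 1*1202**2) - 4343181) - 1*(-852116) = 1/((241511 - 1*1444804) - 4343181) + 852116 = 1/((241511 - 1444804) - 4343181) + 852116 = 1/(-1203293 - 4343181) + 852116 = 1/(-5546474) + 852116 = -1/5546474 + 852116 = 4726239238983/5546474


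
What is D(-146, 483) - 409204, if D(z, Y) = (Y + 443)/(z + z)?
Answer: -59744247/146 ≈ -4.0921e+5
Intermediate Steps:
D(z, Y) = (443 + Y)/(2*z) (D(z, Y) = (443 + Y)/((2*z)) = (443 + Y)*(1/(2*z)) = (443 + Y)/(2*z))
D(-146, 483) - 409204 = (1/2)*(443 + 483)/(-146) - 409204 = (1/2)*(-1/146)*926 - 409204 = -463/146 - 409204 = -59744247/146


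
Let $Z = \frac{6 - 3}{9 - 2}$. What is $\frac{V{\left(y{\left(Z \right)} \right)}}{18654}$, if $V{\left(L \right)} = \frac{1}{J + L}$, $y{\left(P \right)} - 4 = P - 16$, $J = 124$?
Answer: $\frac{7}{14680698} \approx 4.7682 \cdot 10^{-7}$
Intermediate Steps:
$Z = \frac{3}{7} \approx 0.42857$
$y{\left(P \right)} = -12 + P$ ($y{\left(P \right)} = 4 + \left(P - 16\right) = 4 + \left(-16 + P\right) = -12 + P$)
$V{\left(L \right)} = \frac{1}{124 + L}$
$\frac{V{\left(y{\left(Z \right)} \right)}}{18654} = \frac{1}{\left(124 + \left(-12 + \frac{3}{7}\right)\right) 18654} = \frac{1}{124 - \frac{81}{7}} \cdot \frac{1}{18654} = \frac{1}{\frac{787}{7}} \cdot \frac{1}{18654} = \frac{7}{787} \cdot \frac{1}{18654} = \frac{7}{14680698}$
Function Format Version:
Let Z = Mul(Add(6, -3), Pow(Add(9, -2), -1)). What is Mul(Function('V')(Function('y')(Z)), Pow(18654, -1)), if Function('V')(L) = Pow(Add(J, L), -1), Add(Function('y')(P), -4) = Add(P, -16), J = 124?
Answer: Rational(7, 14680698) ≈ 4.7682e-7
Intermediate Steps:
Z = Rational(3, 7) (Z = Mul(3, Pow(7, -1)) = Mul(3, Rational(1, 7)) = Rational(3, 7) ≈ 0.42857)
Function('y')(P) = Add(-12, P) (Function('y')(P) = Add(4, Add(P, -16)) = Add(4, Add(-16, P)) = Add(-12, P))
Function('V')(L) = Pow(Add(124, L), -1)
Mul(Function('V')(Function('y')(Z)), Pow(18654, -1)) = Mul(Pow(Add(124, Add(-12, Rational(3, 7))), -1), Pow(18654, -1)) = Mul(Pow(Add(124, Rational(-81, 7)), -1), Rational(1, 18654)) = Mul(Pow(Rational(787, 7), -1), Rational(1, 18654)) = Mul(Rational(7, 787), Rational(1, 18654)) = Rational(7, 14680698)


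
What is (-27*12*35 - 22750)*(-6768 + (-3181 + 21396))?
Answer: -390228230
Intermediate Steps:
(-27*12*35 - 22750)*(-6768 + (-3181 + 21396)) = (-324*35 - 22750)*(-6768 + 18215) = (-11340 - 22750)*11447 = -34090*11447 = -390228230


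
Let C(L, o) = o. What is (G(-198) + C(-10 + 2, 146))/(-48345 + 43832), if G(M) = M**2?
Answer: -39350/4513 ≈ -8.7193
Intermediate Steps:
(G(-198) + C(-10 + 2, 146))/(-48345 + 43832) = ((-198)**2 + 146)/(-48345 + 43832) = (39204 + 146)/(-4513) = 39350*(-1/4513) = -39350/4513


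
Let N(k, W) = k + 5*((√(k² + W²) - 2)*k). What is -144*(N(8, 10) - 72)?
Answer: 20736 - 11520*√41 ≈ -53028.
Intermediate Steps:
N(k, W) = k + 5*k*(-2 + √(W² + k²)) (N(k, W) = k + 5*((√(W² + k²) - 2)*k) = k + 5*((-2 + √(W² + k²))*k) = k + 5*(k*(-2 + √(W² + k²))) = k + 5*k*(-2 + √(W² + k²)))
-144*(N(8, 10) - 72) = -144*(8*(-9 + 5*√(10² + 8²)) - 72) = -144*(8*(-9 + 5*√(100 + 64)) - 72) = -144*(8*(-9 + 5*√164) - 72) = -144*(8*(-9 + 5*(2*√41)) - 72) = -144*(8*(-9 + 10*√41) - 72) = -144*((-72 + 80*√41) - 72) = -144*(-144 + 80*√41) = 20736 - 11520*√41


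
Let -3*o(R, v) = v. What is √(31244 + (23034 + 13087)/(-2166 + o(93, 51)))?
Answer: √148814086173/2183 ≈ 176.71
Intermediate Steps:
o(R, v) = -v/3
√(31244 + (23034 + 13087)/(-2166 + o(93, 51))) = √(31244 + (23034 + 13087)/(-2166 - ⅓*51)) = √(31244 + 36121/(-2166 - 17)) = √(31244 + 36121/(-2183)) = √(31244 + 36121*(-1/2183)) = √(31244 - 36121/2183) = √(68169531/2183) = √148814086173/2183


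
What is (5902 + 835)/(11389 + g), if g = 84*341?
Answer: 6737/40033 ≈ 0.16829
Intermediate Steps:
g = 28644
(5902 + 835)/(11389 + g) = (5902 + 835)/(11389 + 28644) = 6737/40033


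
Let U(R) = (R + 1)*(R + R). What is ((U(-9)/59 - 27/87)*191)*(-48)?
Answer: -33417360/1711 ≈ -19531.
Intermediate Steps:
U(R) = 2*R*(1 + R) (U(R) = (1 + R)*(2*R) = 2*R*(1 + R))
((U(-9)/59 - 27/87)*191)*(-48) = (((2*(-9)*(1 - 9))/59 - 27/87)*191)*(-48) = (((2*(-9)*(-8))*(1/59) - 27*1/87)*191)*(-48) = ((144*(1/59) - 9/29)*191)*(-48) = ((144/59 - 9/29)*191)*(-48) = ((3645/1711)*191)*(-48) = (696195/1711)*(-48) = -33417360/1711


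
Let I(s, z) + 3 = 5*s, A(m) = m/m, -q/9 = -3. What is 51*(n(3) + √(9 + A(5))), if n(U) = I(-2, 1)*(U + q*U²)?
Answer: -163098 + 51*√10 ≈ -1.6294e+5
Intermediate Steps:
q = 27 (q = -9*(-3) = 27)
A(m) = 1
I(s, z) = -3 + 5*s
n(U) = -351*U² - 13*U (n(U) = (-3 + 5*(-2))*(U + 27*U²) = (-3 - 10)*(U + 27*U²) = -13*(U + 27*U²) = -351*U² - 13*U)
51*(n(3) + √(9 + A(5))) = 51*(-13*3*(1 + 27*3) + √(9 + 1)) = 51*(-13*3*(1 + 81) + √10) = 51*(-13*3*82 + √10) = 51*(-3198 + √10) = -163098 + 51*√10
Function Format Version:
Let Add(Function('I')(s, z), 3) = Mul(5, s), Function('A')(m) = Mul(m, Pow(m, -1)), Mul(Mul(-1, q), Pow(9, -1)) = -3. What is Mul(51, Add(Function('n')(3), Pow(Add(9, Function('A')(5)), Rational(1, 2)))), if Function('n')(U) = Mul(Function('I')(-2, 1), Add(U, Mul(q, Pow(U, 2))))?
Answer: Add(-163098, Mul(51, Pow(10, Rational(1, 2)))) ≈ -1.6294e+5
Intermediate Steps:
q = 27 (q = Mul(-9, -3) = 27)
Function('A')(m) = 1
Function('I')(s, z) = Add(-3, Mul(5, s))
Function('n')(U) = Add(Mul(-351, Pow(U, 2)), Mul(-13, U)) (Function('n')(U) = Mul(Add(-3, Mul(5, -2)), Add(U, Mul(27, Pow(U, 2)))) = Mul(Add(-3, -10), Add(U, Mul(27, Pow(U, 2)))) = Mul(-13, Add(U, Mul(27, Pow(U, 2)))) = Add(Mul(-351, Pow(U, 2)), Mul(-13, U)))
Mul(51, Add(Function('n')(3), Pow(Add(9, Function('A')(5)), Rational(1, 2)))) = Mul(51, Add(Mul(-13, 3, Add(1, Mul(27, 3))), Pow(Add(9, 1), Rational(1, 2)))) = Mul(51, Add(Mul(-13, 3, Add(1, 81)), Pow(10, Rational(1, 2)))) = Mul(51, Add(Mul(-13, 3, 82), Pow(10, Rational(1, 2)))) = Mul(51, Add(-3198, Pow(10, Rational(1, 2)))) = Add(-163098, Mul(51, Pow(10, Rational(1, 2))))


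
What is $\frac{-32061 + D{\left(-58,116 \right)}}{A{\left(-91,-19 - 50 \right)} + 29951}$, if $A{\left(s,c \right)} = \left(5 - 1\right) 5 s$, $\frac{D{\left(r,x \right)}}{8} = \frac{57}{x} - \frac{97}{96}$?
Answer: $- \frac{11158673}{9789588} \approx -1.1399$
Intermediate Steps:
$D{\left(r,x \right)} = - \frac{97}{12} + \frac{456}{x}$ ($D{\left(r,x \right)} = 8 \left(\frac{57}{x} - \frac{97}{96}\right) = 8 \left(- \frac{97}{96} + \frac{57}{x}\right) = - \frac{97}{12} + \frac{456}{x}$)
$A{\left(s,c \right)} = 20 s$ ($A{\left(s,c \right)} = 4 \cdot 5 s = 20 s$)
$\frac{-32061 + D{\left(-58,116 \right)}}{A{\left(-91,-19 - 50 \right)} + 29951} = \frac{-32061 - \left(\frac{97}{12} - \frac{456}{116}\right)}{20 \left(-91\right) + 29951} = \frac{-32061 + \left(- \frac{97}{12} + 456 \cdot \frac{1}{116}\right)}{-1820 + 29951} = \frac{-32061 + \left(- \frac{97}{12} + \frac{114}{29}\right)}{28131} = \left(-32061 - \frac{1445}{348}\right) \frac{1}{28131} = \left(- \frac{11158673}{348}\right) \frac{1}{28131} = - \frac{11158673}{9789588}$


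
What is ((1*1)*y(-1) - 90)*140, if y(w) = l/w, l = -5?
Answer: -11900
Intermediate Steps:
y(w) = -5/w
((1*1)*y(-1) - 90)*140 = ((1*1)*(-5/(-1)) - 90)*140 = (1*(-5*(-1)) - 90)*140 = (1*5 - 90)*140 = (5 - 90)*140 = -85*140 = -11900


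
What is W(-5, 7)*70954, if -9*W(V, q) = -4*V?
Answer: -1419080/9 ≈ -1.5768e+5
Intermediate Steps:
W(V, q) = 4*V/9 (W(V, q) = -(-4)*V/9 = 4*V/9)
W(-5, 7)*70954 = ((4/9)*(-5))*70954 = -20/9*70954 = -1419080/9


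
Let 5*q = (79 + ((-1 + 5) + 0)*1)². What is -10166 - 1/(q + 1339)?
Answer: -138094949/13584 ≈ -10166.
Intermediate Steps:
q = 6889/5 (q = (79 + ((-1 + 5) + 0)*1)²/5 = (79 + (4 + 0)*1)²/5 = (79 + 4*1)²/5 = (79 + 4)²/5 = (⅕)*83² = (⅕)*6889 = 6889/5 ≈ 1377.8)
-10166 - 1/(q + 1339) = -10166 - 1/(6889/5 + 1339) = -10166 - 1/13584/5 = -10166 - 1*5/13584 = -10166 - 5/13584 = -138094949/13584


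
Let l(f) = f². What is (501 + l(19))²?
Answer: 743044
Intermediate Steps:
(501 + l(19))² = (501 + 19²)² = (501 + 361)² = 862² = 743044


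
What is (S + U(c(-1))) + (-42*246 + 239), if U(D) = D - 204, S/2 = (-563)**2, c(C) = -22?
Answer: 623619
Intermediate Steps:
S = 633938 (S = 2*(-563)**2 = 2*316969 = 633938)
U(D) = -204 + D
(S + U(c(-1))) + (-42*246 + 239) = (633938 + (-204 - 22)) + (-42*246 + 239) = (633938 - 226) + (-10332 + 239) = 633712 - 10093 = 623619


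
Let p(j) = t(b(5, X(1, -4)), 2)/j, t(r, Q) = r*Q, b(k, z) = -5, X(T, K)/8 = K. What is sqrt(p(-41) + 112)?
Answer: sqrt(188682)/41 ≈ 10.595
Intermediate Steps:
X(T, K) = 8*K
t(r, Q) = Q*r
p(j) = -10/j (p(j) = (2*(-5))/j = -10/j)
sqrt(p(-41) + 112) = sqrt(-10/(-41) + 112) = sqrt(-10*(-1/41) + 112) = sqrt(10/41 + 112) = sqrt(4602/41) = sqrt(188682)/41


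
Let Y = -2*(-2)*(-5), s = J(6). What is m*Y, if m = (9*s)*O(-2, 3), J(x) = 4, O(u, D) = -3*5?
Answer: 10800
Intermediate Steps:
O(u, D) = -15
s = 4
m = -540 (m = (9*4)*(-15) = 36*(-15) = -540)
Y = -20 (Y = 4*(-5) = -20)
m*Y = -540*(-20) = 10800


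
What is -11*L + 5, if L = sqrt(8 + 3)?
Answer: 5 - 11*sqrt(11) ≈ -31.483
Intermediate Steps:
L = sqrt(11) ≈ 3.3166
-11*L + 5 = -11*sqrt(11) + 5 = 5 - 11*sqrt(11)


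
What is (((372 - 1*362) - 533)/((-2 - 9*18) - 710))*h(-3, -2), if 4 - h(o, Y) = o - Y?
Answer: 2615/874 ≈ 2.9920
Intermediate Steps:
h(o, Y) = 4 + Y - o (h(o, Y) = 4 - (o - Y) = 4 + (Y - o) = 4 + Y - o)
(((372 - 1*362) - 533)/((-2 - 9*18) - 710))*h(-3, -2) = (((372 - 1*362) - 533)/((-2 - 9*18) - 710))*(4 - 2 - 1*(-3)) = (((372 - 362) - 533)/((-2 - 162) - 710))*(4 - 2 + 3) = ((10 - 533)/(-164 - 710))*5 = -523/(-874)*5 = -523*(-1/874)*5 = (523/874)*5 = 2615/874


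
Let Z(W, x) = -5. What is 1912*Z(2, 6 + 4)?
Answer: -9560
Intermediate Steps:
1912*Z(2, 6 + 4) = 1912*(-5) = -9560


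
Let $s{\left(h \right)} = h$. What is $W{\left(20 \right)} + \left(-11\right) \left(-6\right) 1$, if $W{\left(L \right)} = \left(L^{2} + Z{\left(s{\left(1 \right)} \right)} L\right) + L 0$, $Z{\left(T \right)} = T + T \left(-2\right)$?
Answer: $446$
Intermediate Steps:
$Z{\left(T \right)} = - T$ ($Z{\left(T \right)} = T - 2 T = - T$)
$W{\left(L \right)} = L^{2} - L$ ($W{\left(L \right)} = \left(L^{2} + \left(-1\right) 1 L\right) + L 0 = \left(L^{2} - L\right) + 0 = L^{2} - L$)
$W{\left(20 \right)} + \left(-11\right) \left(-6\right) 1 = 20 \left(-1 + 20\right) + \left(-11\right) \left(-6\right) 1 = 20 \cdot 19 + 66 \cdot 1 = 380 + 66 = 446$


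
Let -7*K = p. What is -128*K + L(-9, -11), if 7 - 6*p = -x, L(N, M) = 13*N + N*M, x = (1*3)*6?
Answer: 1222/21 ≈ 58.190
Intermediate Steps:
x = 18 (x = 3*6 = 18)
L(N, M) = 13*N + M*N
p = 25/6 (p = 7/6 - (-1)*18/6 = 7/6 - 1/6*(-18) = 7/6 + 3 = 25/6 ≈ 4.1667)
K = -25/42 (K = -1/7*25/6 = -25/42 ≈ -0.59524)
-128*K + L(-9, -11) = -128*(-25/42) - 9*(13 - 11) = 1600/21 - 9*2 = 1600/21 - 18 = 1222/21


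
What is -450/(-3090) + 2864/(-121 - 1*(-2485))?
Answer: 82613/60873 ≈ 1.3571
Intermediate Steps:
-450/(-3090) + 2864/(-121 - 1*(-2485)) = -450*(-1/3090) + 2864/(-121 + 2485) = 15/103 + 2864/2364 = 15/103 + 2864*(1/2364) = 15/103 + 716/591 = 82613/60873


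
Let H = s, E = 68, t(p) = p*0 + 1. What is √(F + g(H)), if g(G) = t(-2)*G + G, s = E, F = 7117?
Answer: √7253 ≈ 85.165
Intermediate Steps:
t(p) = 1 (t(p) = 0 + 1 = 1)
s = 68
H = 68
g(G) = 2*G (g(G) = 1*G + G = G + G = 2*G)
√(F + g(H)) = √(7117 + 2*68) = √(7117 + 136) = √7253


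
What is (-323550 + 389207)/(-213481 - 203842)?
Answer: -65657/417323 ≈ -0.15733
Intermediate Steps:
(-323550 + 389207)/(-213481 - 203842) = 65657/(-417323) = 65657*(-1/417323) = -65657/417323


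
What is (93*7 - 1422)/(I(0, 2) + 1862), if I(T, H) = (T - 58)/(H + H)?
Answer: -1542/3695 ≈ -0.41732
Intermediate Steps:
I(T, H) = (-58 + T)/(2*H) (I(T, H) = (-58 + T)/((2*H)) = (-58 + T)*(1/(2*H)) = (-58 + T)/(2*H))
(93*7 - 1422)/(I(0, 2) + 1862) = (93*7 - 1422)/((½)*(-58 + 0)/2 + 1862) = (651 - 1422)/((½)*(½)*(-58) + 1862) = -771/(-29/2 + 1862) = -771/3695/2 = -771*2/3695 = -1542/3695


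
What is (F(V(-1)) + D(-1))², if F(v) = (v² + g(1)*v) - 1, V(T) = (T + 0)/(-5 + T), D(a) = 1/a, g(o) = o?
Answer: 4225/1296 ≈ 3.2600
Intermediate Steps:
V(T) = T/(-5 + T)
F(v) = -1 + v + v² (F(v) = (v² + 1*v) - 1 = (v² + v) - 1 = (v + v²) - 1 = -1 + v + v²)
(F(V(-1)) + D(-1))² = ((-1 - 1/(-5 - 1) + (-1/(-5 - 1))²) + 1/(-1))² = ((-1 - 1/(-6) + (-1/(-6))²) - 1)² = ((-1 - 1*(-⅙) + (-1*(-⅙))²) - 1)² = ((-1 + ⅙ + (⅙)²) - 1)² = ((-1 + ⅙ + 1/36) - 1)² = (-29/36 - 1)² = (-65/36)² = 4225/1296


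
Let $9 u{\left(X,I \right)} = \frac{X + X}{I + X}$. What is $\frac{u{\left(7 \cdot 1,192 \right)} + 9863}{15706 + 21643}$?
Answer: $\frac{1358819}{5145543} \approx 0.26408$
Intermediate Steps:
$u{\left(X,I \right)} = \frac{2 X}{9 \left(I + X\right)}$ ($u{\left(X,I \right)} = \frac{\left(X + X\right) \frac{1}{I + X}}{9} = \frac{2 X \frac{1}{I + X}}{9} = \frac{2 X}{9 \left(I + X\right)}$)
$\frac{u{\left(7 \cdot 1,192 \right)} + 9863}{15706 + 21643} = \frac{\frac{2 \cdot 7 \cdot 1}{9 \left(192 + 7 \cdot 1\right)} + 9863}{15706 + 21643} = \frac{\frac{2}{9} \cdot 7 \frac{1}{192 + 7} + 9863}{37349} = \left(\frac{2}{9} \cdot 7 \cdot \frac{1}{199} + 9863\right) \frac{1}{37349} = \left(\frac{14}{1791} + 9863\right) \frac{1}{37349} = \frac{17664647}{1791} \cdot \frac{1}{37349} = \frac{1358819}{5145543}$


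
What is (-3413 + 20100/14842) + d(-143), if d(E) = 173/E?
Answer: -3621732522/1061203 ≈ -3412.9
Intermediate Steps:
(-3413 + 20100/14842) + d(-143) = (-3413 + 20100/14842) + 173/(-143) = (-3413 + 20100*(1/14842)) + 173*(-1/143) = (-3413 + 10050/7421) - 173/143 = -25317823/7421 - 173/143 = -3621732522/1061203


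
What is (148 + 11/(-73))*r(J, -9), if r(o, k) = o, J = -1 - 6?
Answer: -75551/73 ≈ -1034.9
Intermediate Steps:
J = -7
(148 + 11/(-73))*r(J, -9) = (148 + 11/(-73))*(-7) = (148 + 11*(-1/73))*(-7) = (148 - 11/73)*(-7) = (10793/73)*(-7) = -75551/73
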